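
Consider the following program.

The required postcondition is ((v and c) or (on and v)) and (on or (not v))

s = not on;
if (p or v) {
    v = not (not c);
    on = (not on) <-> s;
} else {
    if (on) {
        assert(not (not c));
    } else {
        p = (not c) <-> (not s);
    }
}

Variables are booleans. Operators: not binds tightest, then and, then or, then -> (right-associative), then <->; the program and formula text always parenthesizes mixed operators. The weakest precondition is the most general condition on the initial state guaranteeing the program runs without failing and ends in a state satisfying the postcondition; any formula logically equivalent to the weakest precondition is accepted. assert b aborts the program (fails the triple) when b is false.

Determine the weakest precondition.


Working backward. After the program, ((v and c) or (on and v)) and (on or (not v)) must hold.
Then branch requires (c or (((not on) <-> s) and c)) and (((not on) <-> s) or (not c)); else branch requires (on -> (c and ((v and c) or (on and v)) and (on or (not v)))) and ((not on) -> (((v and c) or (on and v)) and (on or (not v)))).
Before the if: ((p or v) -> ((c or (((not on) <-> s) and c)) and (((not on) <-> s) or (not c)))) and ((not (p or v)) -> ((on -> (c and ((v and c) or (on and v)) and (on or (not v)))) and ((not on) -> (((v and c) or (on and v)) and (on or (not v))))))
Before s := not on: ((p or v) -> c) and ((not (p or v)) -> ((on -> (c and ((v and c) or (on and v)) and (on or (not v)))) and ((not on) -> (((v and c) or (on and v)) and (on or (not v))))))
Answer: WP = ((p or v) -> c) and ((not (p or v)) -> ((on -> (c and ((v and c) or (on and v)) and (on or (not v)))) and ((not on) -> (((v and c) or (on and v)) and (on or (not v))))))


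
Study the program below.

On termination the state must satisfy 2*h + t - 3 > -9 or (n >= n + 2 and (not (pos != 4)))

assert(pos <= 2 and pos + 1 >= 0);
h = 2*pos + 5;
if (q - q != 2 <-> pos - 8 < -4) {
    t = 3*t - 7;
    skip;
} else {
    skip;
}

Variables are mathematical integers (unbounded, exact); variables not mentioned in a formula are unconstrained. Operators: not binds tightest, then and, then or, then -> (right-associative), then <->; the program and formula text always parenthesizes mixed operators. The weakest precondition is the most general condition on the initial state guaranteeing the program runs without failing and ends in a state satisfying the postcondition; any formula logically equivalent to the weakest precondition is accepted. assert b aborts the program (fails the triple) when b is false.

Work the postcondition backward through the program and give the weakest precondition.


Working backward. After the program, the postcondition 2*h + t - 3 > -9 or (n >= n + 2 and (not (pos != 4))) must hold; in canonical form it is 2*h + t > -6.
Then branch requires 2*h + 3*t > 1; else branch requires 2*h + t > -6.
Before the if: (pos < 4 -> 2*h + 3*t > 1) and ((not (pos < 4)) -> 2*h + t > -6)
Before h := 2*pos + 5: (pos < 4 -> 4*pos + 3*t > -9) and ((not (pos < 4)) -> 4*pos + t > -16)
Before assert pos <= 2 and pos + 1 >= 0: pos <= 2 and pos >= -1 and (pos < 4 -> 4*pos + 3*t > -9) and ((not (pos < 4)) -> 4*pos + t > -16)
Answer: WP = pos <= 2 and pos >= -1 and (pos < 4 -> 4*pos + 3*t > -9) and ((not (pos < 4)) -> 4*pos + t > -16)


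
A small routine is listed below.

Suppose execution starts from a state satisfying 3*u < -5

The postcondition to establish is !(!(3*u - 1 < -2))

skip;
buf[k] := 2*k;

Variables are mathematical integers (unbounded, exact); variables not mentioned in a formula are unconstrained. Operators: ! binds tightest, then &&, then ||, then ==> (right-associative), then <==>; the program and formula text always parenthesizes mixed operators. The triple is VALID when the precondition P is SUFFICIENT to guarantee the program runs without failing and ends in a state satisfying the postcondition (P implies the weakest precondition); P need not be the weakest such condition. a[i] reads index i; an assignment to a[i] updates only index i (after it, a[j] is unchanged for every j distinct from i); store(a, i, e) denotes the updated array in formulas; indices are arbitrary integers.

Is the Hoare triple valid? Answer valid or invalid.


Working backward. After the program, the postcondition !(!(3*u - 1 < -2)) must hold; in canonical form it is 3*u < -1.
Before buf[k] := 2*k: 3*u < -1
Before skip: 3*u < -1
The weakest precondition is 3*u < -1.
Check whether 3*u < -5 implies it.
Every state satisfying the precondition satisfies the weakest precondition: the implication holds.
Answer: valid


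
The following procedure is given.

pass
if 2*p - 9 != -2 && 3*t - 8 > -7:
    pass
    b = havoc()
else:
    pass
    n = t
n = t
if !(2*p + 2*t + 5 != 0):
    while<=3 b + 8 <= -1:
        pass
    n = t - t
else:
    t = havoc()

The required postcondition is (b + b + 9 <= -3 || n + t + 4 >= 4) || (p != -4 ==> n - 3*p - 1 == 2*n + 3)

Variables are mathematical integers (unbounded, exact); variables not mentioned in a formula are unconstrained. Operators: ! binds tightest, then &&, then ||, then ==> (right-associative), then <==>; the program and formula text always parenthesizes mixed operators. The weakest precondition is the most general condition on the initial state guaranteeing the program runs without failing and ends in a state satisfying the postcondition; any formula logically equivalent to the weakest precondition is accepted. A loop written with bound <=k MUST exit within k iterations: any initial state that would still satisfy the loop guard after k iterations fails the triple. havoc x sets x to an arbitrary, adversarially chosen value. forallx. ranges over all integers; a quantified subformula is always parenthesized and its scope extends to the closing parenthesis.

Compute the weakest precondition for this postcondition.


Working backward. After the program, the postcondition (b + b + 9 <= -3 || n + t + 4 >= 4) || (p != -4 ==> n - 3*p - 1 == 2*n + 3) must hold; in canonical form it is 2*b <= -12 || n + t >= 0 || (p != -4 ==> n + 3*p == -4).
Then branch requires (b <= -9 ==> ((b <= -9 ==> ((b <= -9 ==> ((!(b <= -9)) && (2*b <= -12 || t >= 0 || (p != -4 ==> 3*p == -4)))) && ((!(b <= -9)) ==> (2*b <= -12 || t >= 0 || (p != -4 ==> 3*p == -4))))) && ((!(b <= -9)) ==> (2*b <= -12 || t >= 0 || (p != -4 ==> 3*p == -4))))) && ((!(b <= -9)) ==> (2*b <= -12 || t >= 0 || (p != -4 ==> 3*p == -4))); else branch requires forall t_1. (2*b <= -12 || n + t_1 >= 0 || (p != -4 ==> n + 3*p == -4)).
Before the if: ((!(2*p + 2*t != -5)) ==> ((b <= -9 ==> ((b <= -9 ==> ((b <= -9 ==> ((!(b <= -9)) && (2*b <= -12 || t >= 0 || (p != -4 ==> 3*p == -4)))) && ((!(b <= -9)) ==> (2*b <= -12 || t >= 0 || (p != -4 ==> 3*p == -4))))) && ((!(b <= -9)) ==> (2*b <= -12 || t >= 0 || (p != -4 ==> 3*p == -4))))) && ((!(b <= -9)) ==> (2*b <= -12 || t >= 0 || (p != -4 ==> 3*p == -4))))) && (2*p + 2*t != -5 ==> (forall t_1. (2*b <= -12 || n + t_1 >= 0 || (p != -4 ==> n + 3*p == -4))))
Before n := t: ((!(2*p + 2*t != -5)) ==> ((b <= -9 ==> ((b <= -9 ==> ((b <= -9 ==> ((!(b <= -9)) && (2*b <= -12 || t >= 0 || (p != -4 ==> 3*p == -4)))) && ((!(b <= -9)) ==> (2*b <= -12 || t >= 0 || (p != -4 ==> 3*p == -4))))) && ((!(b <= -9)) ==> (2*b <= -12 || t >= 0 || (p != -4 ==> 3*p == -4))))) && ((!(b <= -9)) ==> (2*b <= -12 || t >= 0 || (p != -4 ==> 3*p == -4))))) && (2*p + 2*t != -5 ==> (forall t_1. (2*b <= -12 || t + t_1 >= 0 || (p != -4 ==> 3*p + t == -4))))
Then branch requires forall b_1. (((!(2*p + 2*t != -5)) ==> ((b_1 <= -9 ==> ((b_1 <= -9 ==> ((b_1 <= -9 ==> ((!(b_1 <= -9)) && (2*b_1 <= -12 || t >= 0 || (p != -4 ==> 3*p == -4)))) && ((!(b_1 <= -9)) ==> (2*b_1 <= -12 || t >= 0 || (p != -4 ==> 3*p == -4))))) && ((!(b_1 <= -9)) ==> (2*b_1 <= -12 || t >= 0 || (p != -4 ==> 3*p == -4))))) && ((!(b_1 <= -9)) ==> (2*b_1 <= -12 || t >= 0 || (p != -4 ==> 3*p == -4))))) && (2*p + 2*t != -5 ==> (forall t_1. (2*b_1 <= -12 || t + t_1 >= 0 || (p != -4 ==> 3*p + t == -4))))); else branch requires ((!(2*p + 2*t != -5)) ==> ((b <= -9 ==> ((b <= -9 ==> ((b <= -9 ==> ((!(b <= -9)) && (2*b <= -12 || t >= 0 || (p != -4 ==> 3*p == -4)))) && ((!(b <= -9)) ==> (2*b <= -12 || t >= 0 || (p != -4 ==> 3*p == -4))))) && ((!(b <= -9)) ==> (2*b <= -12 || t >= 0 || (p != -4 ==> 3*p == -4))))) && ((!(b <= -9)) ==> (2*b <= -12 || t >= 0 || (p != -4 ==> 3*p == -4))))) && (2*p + 2*t != -5 ==> (forall t_1. (2*b <= -12 || t + t_1 >= 0 || (p != -4 ==> 3*p + t == -4)))).
Before the if: ((2*p != 7 && 3*t > 1) ==> (forall b_1. (((!(2*p + 2*t != -5)) ==> ((b_1 <= -9 ==> ((b_1 <= -9 ==> ((b_1 <= -9 ==> ((!(b_1 <= -9)) && (2*b_1 <= -12 || t >= 0 || (p != -4 ==> 3*p == -4)))) && ((!(b_1 <= -9)) ==> (2*b_1 <= -12 || t >= 0 || (p != -4 ==> 3*p == -4))))) && ((!(b_1 <= -9)) ==> (2*b_1 <= -12 || t >= 0 || (p != -4 ==> 3*p == -4))))) && ((!(b_1 <= -9)) ==> (2*b_1 <= -12 || t >= 0 || (p != -4 ==> 3*p == -4))))) && (2*p + 2*t != -5 ==> (forall t_1. (2*b_1 <= -12 || t + t_1 >= 0 || (p != -4 ==> 3*p + t == -4))))))) && ((!(2*p != 7 && 3*t > 1)) ==> (((!(2*p + 2*t != -5)) ==> ((b <= -9 ==> ((b <= -9 ==> ((b <= -9 ==> ((!(b <= -9)) && (2*b <= -12 || t >= 0 || (p != -4 ==> 3*p == -4)))) && ((!(b <= -9)) ==> (2*b <= -12 || t >= 0 || (p != -4 ==> 3*p == -4))))) && ((!(b <= -9)) ==> (2*b <= -12 || t >= 0 || (p != -4 ==> 3*p == -4))))) && ((!(b <= -9)) ==> (2*b <= -12 || t >= 0 || (p != -4 ==> 3*p == -4))))) && (2*p + 2*t != -5 ==> (forall t_1. (2*b <= -12 || t + t_1 >= 0 || (p != -4 ==> 3*p + t == -4))))))
Before skip: ((2*p != 7 && 3*t > 1) ==> (forall b_1. (((!(2*p + 2*t != -5)) ==> ((b_1 <= -9 ==> ((b_1 <= -9 ==> ((b_1 <= -9 ==> ((!(b_1 <= -9)) && (2*b_1 <= -12 || t >= 0 || (p != -4 ==> 3*p == -4)))) && ((!(b_1 <= -9)) ==> (2*b_1 <= -12 || t >= 0 || (p != -4 ==> 3*p == -4))))) && ((!(b_1 <= -9)) ==> (2*b_1 <= -12 || t >= 0 || (p != -4 ==> 3*p == -4))))) && ((!(b_1 <= -9)) ==> (2*b_1 <= -12 || t >= 0 || (p != -4 ==> 3*p == -4))))) && (2*p + 2*t != -5 ==> (forall t_1. (2*b_1 <= -12 || t + t_1 >= 0 || (p != -4 ==> 3*p + t == -4))))))) && ((!(2*p != 7 && 3*t > 1)) ==> (((!(2*p + 2*t != -5)) ==> ((b <= -9 ==> ((b <= -9 ==> ((b <= -9 ==> ((!(b <= -9)) && (2*b <= -12 || t >= 0 || (p != -4 ==> 3*p == -4)))) && ((!(b <= -9)) ==> (2*b <= -12 || t >= 0 || (p != -4 ==> 3*p == -4))))) && ((!(b <= -9)) ==> (2*b <= -12 || t >= 0 || (p != -4 ==> 3*p == -4))))) && ((!(b <= -9)) ==> (2*b <= -12 || t >= 0 || (p != -4 ==> 3*p == -4))))) && (2*p + 2*t != -5 ==> (forall t_1. (2*b <= -12 || t + t_1 >= 0 || (p != -4 ==> 3*p + t == -4))))))
Answer: WP = ((2*p != 7 && 3*t > 1) ==> (forall b_1. (((!(2*p + 2*t != -5)) ==> ((b_1 <= -9 ==> ((b_1 <= -9 ==> ((b_1 <= -9 ==> ((!(b_1 <= -9)) && (2*b_1 <= -12 || t >= 0 || (p != -4 ==> 3*p == -4)))) && ((!(b_1 <= -9)) ==> (2*b_1 <= -12 || t >= 0 || (p != -4 ==> 3*p == -4))))) && ((!(b_1 <= -9)) ==> (2*b_1 <= -12 || t >= 0 || (p != -4 ==> 3*p == -4))))) && ((!(b_1 <= -9)) ==> (2*b_1 <= -12 || t >= 0 || (p != -4 ==> 3*p == -4))))) && (2*p + 2*t != -5 ==> (forall t_1. (2*b_1 <= -12 || t + t_1 >= 0 || (p != -4 ==> 3*p + t == -4))))))) && ((!(2*p != 7 && 3*t > 1)) ==> (((!(2*p + 2*t != -5)) ==> ((b <= -9 ==> ((b <= -9 ==> ((b <= -9 ==> ((!(b <= -9)) && (2*b <= -12 || t >= 0 || (p != -4 ==> 3*p == -4)))) && ((!(b <= -9)) ==> (2*b <= -12 || t >= 0 || (p != -4 ==> 3*p == -4))))) && ((!(b <= -9)) ==> (2*b <= -12 || t >= 0 || (p != -4 ==> 3*p == -4))))) && ((!(b <= -9)) ==> (2*b <= -12 || t >= 0 || (p != -4 ==> 3*p == -4))))) && (2*p + 2*t != -5 ==> (forall t_1. (2*b <= -12 || t + t_1 >= 0 || (p != -4 ==> 3*p + t == -4))))))


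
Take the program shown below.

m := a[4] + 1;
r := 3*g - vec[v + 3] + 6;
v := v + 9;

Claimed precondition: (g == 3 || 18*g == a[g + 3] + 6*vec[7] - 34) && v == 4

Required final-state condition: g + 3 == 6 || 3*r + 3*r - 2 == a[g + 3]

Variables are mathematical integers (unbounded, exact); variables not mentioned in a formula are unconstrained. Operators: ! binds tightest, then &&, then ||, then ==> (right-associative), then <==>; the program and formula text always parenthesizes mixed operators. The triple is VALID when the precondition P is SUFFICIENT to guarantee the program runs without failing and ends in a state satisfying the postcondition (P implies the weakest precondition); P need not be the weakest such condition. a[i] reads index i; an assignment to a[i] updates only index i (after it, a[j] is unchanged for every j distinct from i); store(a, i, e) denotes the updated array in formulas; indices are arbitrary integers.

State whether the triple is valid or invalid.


Working backward. After the program, the postcondition g + 3 == 6 || 3*r + 3*r - 2 == a[g + 3] must hold; in canonical form it is g == 3 || 6*r == a[g + 3] + 2.
Before v := v + 9: g == 3 || 6*r == a[g + 3] + 2
Before r := 3*g - vec[v + 3] + 6: g == 3 || 18*g == a[g + 3] + 6*vec[v + 3] - 34
Before m := a[4] + 1: g == 3 || 18*g == a[g + 3] + 6*vec[v + 3] - 34
The weakest precondition is g == 3 || 18*g == a[g + 3] + 6*vec[v + 3] - 34.
Check whether (g == 3 || 18*g == a[g + 3] + 6*vec[7] - 34) && v == 4 implies it.
Every state satisfying the precondition satisfies the weakest precondition: the implication holds.
Answer: valid


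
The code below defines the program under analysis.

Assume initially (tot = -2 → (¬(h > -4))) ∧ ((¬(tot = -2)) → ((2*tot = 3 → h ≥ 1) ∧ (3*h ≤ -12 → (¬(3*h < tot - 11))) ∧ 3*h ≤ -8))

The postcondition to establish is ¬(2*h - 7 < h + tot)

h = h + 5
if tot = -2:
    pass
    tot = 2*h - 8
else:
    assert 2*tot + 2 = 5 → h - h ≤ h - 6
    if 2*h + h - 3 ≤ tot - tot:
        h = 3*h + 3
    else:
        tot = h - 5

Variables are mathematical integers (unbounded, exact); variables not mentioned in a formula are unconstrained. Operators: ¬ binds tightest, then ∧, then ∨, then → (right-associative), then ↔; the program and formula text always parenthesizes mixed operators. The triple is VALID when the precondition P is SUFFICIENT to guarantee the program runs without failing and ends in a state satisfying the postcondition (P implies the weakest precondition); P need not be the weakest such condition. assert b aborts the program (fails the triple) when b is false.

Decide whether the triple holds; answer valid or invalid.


Working backward. After the program, the postcondition ¬(2*h - 7 < h + tot) must hold; in canonical form it is ¬(h < tot + 7).
Then branch requires ¬(h > 1); else branch requires (2*tot = 3 → h ≥ 6) ∧ (3*h ≤ 3 → (¬(3*h < tot + 4))) ∧ 3*h ≤ 3.
Before the if: (tot = -2 → (¬(h > 1))) ∧ ((¬(tot = -2)) → ((2*tot = 3 → h ≥ 6) ∧ (3*h ≤ 3 → (¬(3*h < tot + 4))) ∧ 3*h ≤ 3))
Before h := h + 5: (tot = -2 → (¬(h > -4))) ∧ ((¬(tot = -2)) → ((2*tot = 3 → h ≥ 1) ∧ (3*h ≤ -12 → (¬(3*h < tot - 11))) ∧ 3*h ≤ -12))
The weakest precondition is (tot = -2 → (¬(h > -4))) ∧ ((¬(tot = -2)) → ((2*tot = 3 → h ≥ 1) ∧ (3*h ≤ -12 → (¬(3*h < tot - 11))) ∧ 3*h ≤ -12)).
Check whether (tot = -2 → (¬(h > -4))) ∧ ((¬(tot = -2)) → ((2*tot = 3 → h ≥ 1) ∧ (3*h ≤ -12 → (¬(3*h < tot - 11))) ∧ 3*h ≤ -8)) implies it.
Countermodel: at the initial state h = -3, tot = -1, the precondition holds but the weakest precondition fails.
Answer: invalid


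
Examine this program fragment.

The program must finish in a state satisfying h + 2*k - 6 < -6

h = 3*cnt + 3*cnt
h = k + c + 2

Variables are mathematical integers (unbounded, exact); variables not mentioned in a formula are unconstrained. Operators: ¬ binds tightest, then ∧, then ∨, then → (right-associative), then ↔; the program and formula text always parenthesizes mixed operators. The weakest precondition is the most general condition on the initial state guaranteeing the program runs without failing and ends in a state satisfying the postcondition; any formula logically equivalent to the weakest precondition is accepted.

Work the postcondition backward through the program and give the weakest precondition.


Working backward. After the program, the postcondition h + 2*k - 6 < -6 must hold; in canonical form it is h + 2*k < 0.
Before h := k + c + 2: c + 3*k < -2
Before h := 3*cnt + 3*cnt: c + 3*k < -2
Answer: WP = c + 3*k < -2


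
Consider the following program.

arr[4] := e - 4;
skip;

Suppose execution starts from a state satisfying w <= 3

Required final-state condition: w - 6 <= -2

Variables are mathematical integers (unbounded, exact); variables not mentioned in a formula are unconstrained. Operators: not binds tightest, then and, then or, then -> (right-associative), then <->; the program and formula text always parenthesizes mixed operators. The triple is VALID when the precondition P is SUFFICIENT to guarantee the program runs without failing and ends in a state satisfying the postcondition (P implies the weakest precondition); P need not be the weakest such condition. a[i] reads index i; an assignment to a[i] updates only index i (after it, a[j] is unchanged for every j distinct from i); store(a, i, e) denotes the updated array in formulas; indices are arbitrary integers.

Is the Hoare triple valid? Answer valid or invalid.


Working backward. After the program, the postcondition w - 6 <= -2 must hold; in canonical form it is w <= 4.
Before skip: w <= 4
Before arr[4] := e - 4: w <= 4
The weakest precondition is w <= 4.
Check whether w <= 3 implies it.
Every state satisfying the precondition satisfies the weakest precondition: the implication holds.
Answer: valid


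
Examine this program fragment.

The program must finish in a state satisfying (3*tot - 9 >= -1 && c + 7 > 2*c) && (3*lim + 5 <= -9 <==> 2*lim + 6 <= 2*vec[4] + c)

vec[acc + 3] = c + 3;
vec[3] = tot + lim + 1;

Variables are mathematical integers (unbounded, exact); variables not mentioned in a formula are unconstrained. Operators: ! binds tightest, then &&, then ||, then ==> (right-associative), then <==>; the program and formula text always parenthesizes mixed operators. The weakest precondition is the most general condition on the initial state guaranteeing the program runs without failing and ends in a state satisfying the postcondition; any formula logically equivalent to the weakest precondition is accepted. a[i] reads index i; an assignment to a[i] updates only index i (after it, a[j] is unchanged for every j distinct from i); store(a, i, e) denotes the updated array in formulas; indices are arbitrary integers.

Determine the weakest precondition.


Working backward. After the program, the postcondition (3*tot - 9 >= -1 && c + 7 > 2*c) && (3*lim + 5 <= -9 <==> 2*lim + 6 <= 2*vec[4] + c) must hold; in canonical form it is 3*tot >= 8 && c < 7 && (3*lim <= -14 <==> 2*lim <= 2*vec[4] + c - 6).
Before vec[3] := tot + lim + 1: 3*tot >= 8 && c < 7 && (3*lim <= -14 <==> 2*lim <= 2*vec[4] + c - 6)
Before vec[acc + 3] := c + 3: 3*tot >= 8 && c < 7 && (3*lim <= -14 <==> 2*lim <= 2*store(vec, acc + 3, c + 3)[4] + c - 6)
Answer: WP = 3*tot >= 8 && c < 7 && (3*lim <= -14 <==> 2*lim <= 2*store(vec, acc + 3, c + 3)[4] + c - 6)


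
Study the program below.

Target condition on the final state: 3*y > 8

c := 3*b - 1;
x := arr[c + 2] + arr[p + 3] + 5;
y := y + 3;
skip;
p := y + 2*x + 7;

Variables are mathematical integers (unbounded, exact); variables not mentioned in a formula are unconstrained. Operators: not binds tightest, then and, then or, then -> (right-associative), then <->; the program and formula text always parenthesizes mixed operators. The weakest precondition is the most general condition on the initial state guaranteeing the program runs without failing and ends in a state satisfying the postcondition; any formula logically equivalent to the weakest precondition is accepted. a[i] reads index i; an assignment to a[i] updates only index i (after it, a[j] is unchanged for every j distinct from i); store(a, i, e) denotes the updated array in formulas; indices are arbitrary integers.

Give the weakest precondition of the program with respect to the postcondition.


Working backward. After the program, 3*y > 8 must hold.
Before p := y + 2*x + 7: 3*y > 8
Before skip: 3*y > 8
Before y := y + 3: 3*y > -1
Before x := arr[c + 2] + arr[p + 3] + 5: 3*y > -1
Before c := 3*b - 1: 3*y > -1
Answer: WP = 3*y > -1


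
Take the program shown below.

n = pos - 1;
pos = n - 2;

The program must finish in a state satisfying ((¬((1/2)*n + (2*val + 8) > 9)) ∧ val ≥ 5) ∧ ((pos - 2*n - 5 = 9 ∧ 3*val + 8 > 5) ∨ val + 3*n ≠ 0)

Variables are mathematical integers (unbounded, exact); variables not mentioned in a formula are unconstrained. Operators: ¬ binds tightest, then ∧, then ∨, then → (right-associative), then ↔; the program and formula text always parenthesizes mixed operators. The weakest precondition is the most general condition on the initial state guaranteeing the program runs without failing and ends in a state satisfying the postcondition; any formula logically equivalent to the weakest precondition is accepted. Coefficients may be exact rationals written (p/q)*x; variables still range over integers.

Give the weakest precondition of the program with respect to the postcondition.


Working backward. After the program, the postcondition ((¬((1/2)*n + (2*val + 8) > 9)) ∧ val ≥ 5) ∧ ((pos - 2*n - 5 = 9 ∧ 3*val + 8 > 5) ∨ val + 3*n ≠ 0) must hold; in canonical form it is (¬((1/2)*n + 2*val > 1)) ∧ val ≥ 5 ∧ ((pos = 2*n + 14 ∧ 3*val > -3) ∨ 3*n + val ≠ 0).
Before pos := n - 2: (¬((1/2)*n + 2*val > 1)) ∧ val ≥ 5 ∧ ((n = -16 ∧ 3*val > -3) ∨ 3*n + val ≠ 0)
Before n := pos - 1: (¬((1/2)*pos + 2*val > 3/2)) ∧ val ≥ 5 ∧ ((pos = -15 ∧ 3*val > -3) ∨ 3*pos + val ≠ 3)
Answer: WP = (¬((1/2)*pos + 2*val > 3/2)) ∧ val ≥ 5 ∧ ((pos = -15 ∧ 3*val > -3) ∨ 3*pos + val ≠ 3)


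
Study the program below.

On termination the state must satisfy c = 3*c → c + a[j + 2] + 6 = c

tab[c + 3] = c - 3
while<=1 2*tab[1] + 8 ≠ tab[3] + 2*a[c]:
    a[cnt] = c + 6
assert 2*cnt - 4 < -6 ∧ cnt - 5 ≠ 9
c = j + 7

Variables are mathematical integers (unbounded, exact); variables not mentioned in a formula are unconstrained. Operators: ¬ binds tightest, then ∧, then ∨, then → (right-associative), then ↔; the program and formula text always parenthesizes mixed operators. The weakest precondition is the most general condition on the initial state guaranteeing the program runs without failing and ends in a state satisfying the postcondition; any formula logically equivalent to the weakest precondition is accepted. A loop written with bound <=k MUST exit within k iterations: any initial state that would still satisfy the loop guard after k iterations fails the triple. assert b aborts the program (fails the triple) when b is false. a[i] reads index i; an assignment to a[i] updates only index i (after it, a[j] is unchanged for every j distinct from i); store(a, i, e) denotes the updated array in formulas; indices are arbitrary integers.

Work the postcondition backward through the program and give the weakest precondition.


Working backward. After the program, the postcondition c = 3*c → c + a[j + 2] + 6 = c must hold; in canonical form it is 2*c = 0 → a[j + 2] = -6.
Before c := j + 7: 2*j = -14 → a[j + 2] = -6
Before assert 2*cnt - 4 < -6 ∧ cnt - 5 ≠ 9: 2*cnt < -2 ∧ cnt ≠ 14 ∧ (2*j = -14 → a[j + 2] = -6)
Before the loop (bound <=1), unroll the exhaustion recursion (WP_0 = exit-now case; WP_j = one more guarded iteration, up to j = 1):
  WP_0: (¬(2*tab[1] ≠ 2*a[c] + tab[3] - 8)) ∧ 2*cnt < -2 ∧ cnt ≠ 14 ∧ (2*j = -14 → a[j + 2] = -6)
  WP_1: (2*tab[1] ≠ 2*a[c] + tab[3] - 8 → ((¬(2*tab[1] ≠ tab[3] + 2*store(a, cnt, c + 6)[c] - 8)) ∧ 2*cnt < -2 ∧ cnt ≠ 14 ∧ (2*j = -14 → store(a, cnt, c + 6)[j + 2] = -6))) ∧ ((¬(2*tab[1] ≠ 2*a[c] + tab[3] - 8)) → (2*cnt < -2 ∧ cnt ≠ 14 ∧ (2*j = -14 → a[j + 2] = -6)))
So before the loop: (2*tab[1] ≠ 2*a[c] + tab[3] - 8 → ((¬(2*tab[1] ≠ tab[3] + 2*store(a, cnt, c + 6)[c] - 8)) ∧ 2*cnt < -2 ∧ cnt ≠ 14 ∧ (2*j = -14 → store(a, cnt, c + 6)[j + 2] = -6))) ∧ ((¬(2*tab[1] ≠ 2*a[c] + tab[3] - 8)) → (2*cnt < -2 ∧ cnt ≠ 14 ∧ (2*j = -14 → a[j + 2] = -6)))
Before tab[c + 3] := c - 3: (2*store(tab, c + 3, c - 3)[1] ≠ 2*a[c] + store(tab, c + 3, c - 3)[3] - 8 → ((¬(2*store(tab, c + 3, c - 3)[1] ≠ 2*store(a, cnt, c + 6)[c] + store(tab, c + 3, c - 3)[3] - 8)) ∧ 2*cnt < -2 ∧ cnt ≠ 14 ∧ (2*j = -14 → store(a, cnt, c + 6)[j + 2] = -6))) ∧ ((¬(2*store(tab, c + 3, c - 3)[1] ≠ 2*a[c] + store(tab, c + 3, c - 3)[3] - 8)) → (2*cnt < -2 ∧ cnt ≠ 14 ∧ (2*j = -14 → a[j + 2] = -6)))
Answer: WP = (2*store(tab, c + 3, c - 3)[1] ≠ 2*a[c] + store(tab, c + 3, c - 3)[3] - 8 → ((¬(2*store(tab, c + 3, c - 3)[1] ≠ 2*store(a, cnt, c + 6)[c] + store(tab, c + 3, c - 3)[3] - 8)) ∧ 2*cnt < -2 ∧ cnt ≠ 14 ∧ (2*j = -14 → store(a, cnt, c + 6)[j + 2] = -6))) ∧ ((¬(2*store(tab, c + 3, c - 3)[1] ≠ 2*a[c] + store(tab, c + 3, c - 3)[3] - 8)) → (2*cnt < -2 ∧ cnt ≠ 14 ∧ (2*j = -14 → a[j + 2] = -6)))


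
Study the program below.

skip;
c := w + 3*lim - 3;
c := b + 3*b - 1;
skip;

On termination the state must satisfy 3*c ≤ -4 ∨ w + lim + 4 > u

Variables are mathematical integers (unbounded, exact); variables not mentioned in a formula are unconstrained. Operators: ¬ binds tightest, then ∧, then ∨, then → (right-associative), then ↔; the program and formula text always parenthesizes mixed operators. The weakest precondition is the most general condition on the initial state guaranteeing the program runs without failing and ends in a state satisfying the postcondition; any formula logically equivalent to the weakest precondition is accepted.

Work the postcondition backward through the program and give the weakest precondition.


Working backward. After the program, the postcondition 3*c ≤ -4 ∨ w + lim + 4 > u must hold; in canonical form it is 3*c ≤ -4 ∨ lim + w > u - 4.
Before skip: 3*c ≤ -4 ∨ lim + w > u - 4
Before c := b + 3*b - 1: 12*b ≤ -1 ∨ lim + w > u - 4
Before c := w + 3*lim - 3: 12*b ≤ -1 ∨ lim + w > u - 4
Before skip: 12*b ≤ -1 ∨ lim + w > u - 4
Answer: WP = 12*b ≤ -1 ∨ lim + w > u - 4


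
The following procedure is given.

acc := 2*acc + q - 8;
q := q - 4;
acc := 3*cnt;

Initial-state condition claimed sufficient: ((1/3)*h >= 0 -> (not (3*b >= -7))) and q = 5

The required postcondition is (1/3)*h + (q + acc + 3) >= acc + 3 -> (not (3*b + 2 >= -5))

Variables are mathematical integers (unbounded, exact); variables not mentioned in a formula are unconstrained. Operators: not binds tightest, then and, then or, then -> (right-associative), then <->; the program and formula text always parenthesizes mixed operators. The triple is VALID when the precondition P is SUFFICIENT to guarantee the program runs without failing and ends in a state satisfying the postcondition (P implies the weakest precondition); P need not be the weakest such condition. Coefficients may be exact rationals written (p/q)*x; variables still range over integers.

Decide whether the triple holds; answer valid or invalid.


Working backward. After the program, the postcondition (1/3)*h + (q + acc + 3) >= acc + 3 -> (not (3*b + 2 >= -5)) must hold; in canonical form it is (1/3)*h + q >= 0 -> (not (3*b >= -7)).
Before acc := 3*cnt: (1/3)*h + q >= 0 -> (not (3*b >= -7))
Before q := q - 4: (1/3)*h + q >= 4 -> (not (3*b >= -7))
Before acc := 2*acc + q - 8: (1/3)*h + q >= 4 -> (not (3*b >= -7))
The weakest precondition is (1/3)*h + q >= 4 -> (not (3*b >= -7)).
Check whether ((1/3)*h >= 0 -> (not (3*b >= -7))) and q = 5 implies it.
Countermodel: at the initial state b = -2, h = -3, q = 5, the precondition holds but the weakest precondition fails.
Answer: invalid


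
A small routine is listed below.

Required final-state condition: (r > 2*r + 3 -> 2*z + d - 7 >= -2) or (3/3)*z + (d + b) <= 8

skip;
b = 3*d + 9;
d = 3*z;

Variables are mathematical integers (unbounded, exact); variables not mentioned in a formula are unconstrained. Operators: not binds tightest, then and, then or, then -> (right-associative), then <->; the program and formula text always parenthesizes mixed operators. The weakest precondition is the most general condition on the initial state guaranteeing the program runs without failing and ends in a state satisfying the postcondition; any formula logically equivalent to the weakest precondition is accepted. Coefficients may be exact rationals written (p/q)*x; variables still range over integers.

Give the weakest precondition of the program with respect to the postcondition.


Working backward. After the program, the postcondition (r > 2*r + 3 -> 2*z + d - 7 >= -2) or (3/3)*z + (d + b) <= 8 must hold; in canonical form it is (r < -3 -> d + 2*z >= 5) or b + d + z <= 8.
Before d := 3*z: (r < -3 -> 5*z >= 5) or b + 4*z <= 8
Before b := 3*d + 9: (r < -3 -> 5*z >= 5) or 3*d + 4*z <= -1
Before skip: (r < -3 -> 5*z >= 5) or 3*d + 4*z <= -1
Answer: WP = (r < -3 -> 5*z >= 5) or 3*d + 4*z <= -1


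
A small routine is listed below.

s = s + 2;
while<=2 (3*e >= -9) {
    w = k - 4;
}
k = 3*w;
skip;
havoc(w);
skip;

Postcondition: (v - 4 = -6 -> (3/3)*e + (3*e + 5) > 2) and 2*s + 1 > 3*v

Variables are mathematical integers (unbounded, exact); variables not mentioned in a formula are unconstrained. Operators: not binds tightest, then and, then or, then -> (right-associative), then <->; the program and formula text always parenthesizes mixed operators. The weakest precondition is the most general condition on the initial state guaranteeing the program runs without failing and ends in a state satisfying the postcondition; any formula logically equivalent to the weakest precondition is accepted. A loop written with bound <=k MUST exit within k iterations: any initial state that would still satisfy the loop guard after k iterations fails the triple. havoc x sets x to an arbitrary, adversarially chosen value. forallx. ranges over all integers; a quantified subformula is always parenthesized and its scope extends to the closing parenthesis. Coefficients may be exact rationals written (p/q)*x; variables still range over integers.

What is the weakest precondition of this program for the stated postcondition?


Working backward. After the program, the postcondition (v - 4 = -6 -> (3/3)*e + (3*e + 5) > 2) and 2*s + 1 > 3*v must hold; in canonical form it is (v = -2 -> 4*e > -3) and 2*s > 3*v - 1.
Before skip: (v = -2 -> 4*e > -3) and 2*s > 3*v - 1
Before havoc w: (v = -2 -> 4*e > -3) and 2*s > 3*v - 1
Before skip: (v = -2 -> 4*e > -3) and 2*s > 3*v - 1
Before k := 3*w: (v = -2 -> 4*e > -3) and 2*s > 3*v - 1
Before the loop (bound <=2), unroll the exhaustion recursion (WP_0 = exit-now case; WP_j = one more guarded iteration, up to j = 2):
  WP_0: (not (3*e >= -9)) and (v = -2 -> 4*e > -3) and 2*s > 3*v - 1
  WP_1: (3*e >= -9 -> ((not (3*e >= -9)) and (v = -2 -> 4*e > -3) and 2*s > 3*v - 1)) and ((not (3*e >= -9)) -> ((v = -2 -> 4*e > -3) and 2*s > 3*v - 1))
  WP_2: (3*e >= -9 -> ((3*e >= -9 -> ((not (3*e >= -9)) and (v = -2 -> 4*e > -3) and 2*s > 3*v - 1)) and ((not (3*e >= -9)) -> ((v = -2 -> 4*e > -3) and 2*s > 3*v - 1)))) and ((not (3*e >= -9)) -> ((v = -2 -> 4*e > -3) and 2*s > 3*v - 1))
So before the loop: (3*e >= -9 -> ((3*e >= -9 -> ((not (3*e >= -9)) and (v = -2 -> 4*e > -3) and 2*s > 3*v - 1)) and ((not (3*e >= -9)) -> ((v = -2 -> 4*e > -3) and 2*s > 3*v - 1)))) and ((not (3*e >= -9)) -> ((v = -2 -> 4*e > -3) and 2*s > 3*v - 1))
Before s := s + 2: (3*e >= -9 -> ((3*e >= -9 -> ((not (3*e >= -9)) and (v = -2 -> 4*e > -3) and 2*s > 3*v - 5)) and ((not (3*e >= -9)) -> ((v = -2 -> 4*e > -3) and 2*s > 3*v - 5)))) and ((not (3*e >= -9)) -> ((v = -2 -> 4*e > -3) and 2*s > 3*v - 5))
Answer: WP = (3*e >= -9 -> ((3*e >= -9 -> ((not (3*e >= -9)) and (v = -2 -> 4*e > -3) and 2*s > 3*v - 5)) and ((not (3*e >= -9)) -> ((v = -2 -> 4*e > -3) and 2*s > 3*v - 5)))) and ((not (3*e >= -9)) -> ((v = -2 -> 4*e > -3) and 2*s > 3*v - 5))


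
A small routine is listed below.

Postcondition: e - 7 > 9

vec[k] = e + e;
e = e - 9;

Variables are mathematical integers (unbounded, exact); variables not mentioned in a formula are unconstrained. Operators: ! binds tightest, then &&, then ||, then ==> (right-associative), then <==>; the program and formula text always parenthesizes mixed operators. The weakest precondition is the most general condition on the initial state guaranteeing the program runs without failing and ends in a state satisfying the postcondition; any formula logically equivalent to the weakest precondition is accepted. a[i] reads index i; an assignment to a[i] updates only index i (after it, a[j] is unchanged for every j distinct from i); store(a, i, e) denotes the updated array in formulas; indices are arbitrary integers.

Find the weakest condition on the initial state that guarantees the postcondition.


Working backward. After the program, the postcondition e - 7 > 9 must hold; in canonical form it is e > 16.
Before e := e - 9: e > 25
Before vec[k] := e + e: e > 25
Answer: WP = e > 25


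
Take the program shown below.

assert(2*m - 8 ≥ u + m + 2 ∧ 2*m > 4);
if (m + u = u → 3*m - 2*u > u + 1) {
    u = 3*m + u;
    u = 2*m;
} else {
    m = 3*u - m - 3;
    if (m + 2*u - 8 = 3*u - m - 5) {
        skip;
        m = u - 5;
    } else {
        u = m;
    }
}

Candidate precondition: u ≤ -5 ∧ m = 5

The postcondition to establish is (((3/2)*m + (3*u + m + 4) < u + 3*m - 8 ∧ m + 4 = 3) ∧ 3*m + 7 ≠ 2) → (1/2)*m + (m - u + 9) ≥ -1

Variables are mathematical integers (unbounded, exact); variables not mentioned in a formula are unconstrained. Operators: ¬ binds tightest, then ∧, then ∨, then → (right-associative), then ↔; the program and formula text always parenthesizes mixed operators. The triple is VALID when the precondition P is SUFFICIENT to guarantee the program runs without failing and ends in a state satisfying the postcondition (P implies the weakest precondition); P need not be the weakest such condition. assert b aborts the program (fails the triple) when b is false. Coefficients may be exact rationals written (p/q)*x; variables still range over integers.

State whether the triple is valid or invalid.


Working backward. After the program, the postcondition (((3/2)*m + (3*u + m + 4) < u + 3*m - 8 ∧ m + 4 = 3) ∧ 3*m + 7 ≠ 2) → (1/2)*m + (m - u + 9) ≥ -1 must hold; in canonical form it is (2*u < (1/2)*m - 12 ∧ m = -1 ∧ 3*m ≠ -5) → (3/2)*m ≥ u - 10.
Then branch requires ((7/2)*m < -12 ∧ m = -1 ∧ 3*m ≠ -5) → (1/2)*m ≤ 10; else branch requires (5*u = 2*m + 9 → (((3/2)*u < -29/2 ∧ u = 4 ∧ 3*u ≠ 10) → (1/2)*u ≥ -5/2)) ∧ ((¬(5*u = 2*m + 9)) → (((9/2)*u < (3/2)*m - 15/2 ∧ 3*u = m + 2 ∧ 9*u ≠ 3*m + 4) → (3/2)*u ≥ (1/2)*m - 17/2)).
Before the if: ((m = 0 → 3*m > 3*u + 1) → (((7/2)*m < -12 ∧ m = -1 ∧ 3*m ≠ -5) → (1/2)*m ≤ 10)) ∧ ((¬(m = 0 → 3*m > 3*u + 1)) → ((5*u = 2*m + 9 → (((3/2)*u < -29/2 ∧ u = 4 ∧ 3*u ≠ 10) → (1/2)*u ≥ -5/2)) ∧ ((¬(5*u = 2*m + 9)) → (((9/2)*u < (3/2)*m - 15/2 ∧ 3*u = m + 2 ∧ 9*u ≠ 3*m + 4) → (3/2)*u ≥ (1/2)*m - 17/2))))
Before assert 2*m - 8 ≥ u + m + 2 ∧ 2*m > 4: m ≥ u + 10 ∧ 2*m > 4 ∧ ((m = 0 → 3*m > 3*u + 1) → (((7/2)*m < -12 ∧ m = -1 ∧ 3*m ≠ -5) → (1/2)*m ≤ 10)) ∧ ((¬(m = 0 → 3*m > 3*u + 1)) → ((5*u = 2*m + 9 → (((3/2)*u < -29/2 ∧ u = 4 ∧ 3*u ≠ 10) → (1/2)*u ≥ -5/2)) ∧ ((¬(5*u = 2*m + 9)) → (((9/2)*u < (3/2)*m - 15/2 ∧ 3*u = m + 2 ∧ 9*u ≠ 3*m + 4) → (3/2)*u ≥ (1/2)*m - 17/2))))
The weakest precondition is m ≥ u + 10 ∧ 2*m > 4 ∧ ((m = 0 → 3*m > 3*u + 1) → (((7/2)*m < -12 ∧ m = -1 ∧ 3*m ≠ -5) → (1/2)*m ≤ 10)) ∧ ((¬(m = 0 → 3*m > 3*u + 1)) → ((5*u = 2*m + 9 → (((3/2)*u < -29/2 ∧ u = 4 ∧ 3*u ≠ 10) → (1/2)*u ≥ -5/2)) ∧ ((¬(5*u = 2*m + 9)) → (((9/2)*u < (3/2)*m - 15/2 ∧ 3*u = m + 2 ∧ 9*u ≠ 3*m + 4) → (3/2)*u ≥ (1/2)*m - 17/2)))).
Check whether u ≤ -5 ∧ m = 5 implies it.
Every state satisfying the precondition satisfies the weakest precondition: the implication holds.
Answer: valid


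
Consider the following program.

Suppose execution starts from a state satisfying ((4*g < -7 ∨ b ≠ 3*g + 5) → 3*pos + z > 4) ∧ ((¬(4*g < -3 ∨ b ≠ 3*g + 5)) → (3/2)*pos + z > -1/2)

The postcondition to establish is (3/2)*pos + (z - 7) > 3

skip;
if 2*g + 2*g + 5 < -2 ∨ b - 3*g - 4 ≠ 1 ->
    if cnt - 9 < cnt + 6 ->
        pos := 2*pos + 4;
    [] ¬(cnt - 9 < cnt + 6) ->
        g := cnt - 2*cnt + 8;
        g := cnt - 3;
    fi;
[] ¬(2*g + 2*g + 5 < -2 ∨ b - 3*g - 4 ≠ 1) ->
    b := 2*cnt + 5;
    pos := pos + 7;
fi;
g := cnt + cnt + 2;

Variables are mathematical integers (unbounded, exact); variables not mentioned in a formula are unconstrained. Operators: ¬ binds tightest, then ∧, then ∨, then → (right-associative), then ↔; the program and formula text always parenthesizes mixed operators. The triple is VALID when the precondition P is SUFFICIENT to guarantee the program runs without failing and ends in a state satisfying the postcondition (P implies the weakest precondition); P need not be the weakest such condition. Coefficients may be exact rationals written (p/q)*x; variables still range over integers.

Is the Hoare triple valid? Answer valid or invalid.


Working backward. After the program, the postcondition (3/2)*pos + (z - 7) > 3 must hold; in canonical form it is (3/2)*pos + z > 10.
Before g := cnt + cnt + 2: (3/2)*pos + z > 10
Then branch requires 3*pos + z > 4; else branch requires (3/2)*pos + z > -1/2.
Before the if: ((4*g < -7 ∨ b ≠ 3*g + 5) → 3*pos + z > 4) ∧ ((¬(4*g < -7 ∨ b ≠ 3*g + 5)) → (3/2)*pos + z > -1/2)
Before skip: ((4*g < -7 ∨ b ≠ 3*g + 5) → 3*pos + z > 4) ∧ ((¬(4*g < -7 ∨ b ≠ 3*g + 5)) → (3/2)*pos + z > -1/2)
The weakest precondition is ((4*g < -7 ∨ b ≠ 3*g + 5) → 3*pos + z > 4) ∧ ((¬(4*g < -7 ∨ b ≠ 3*g + 5)) → (3/2)*pos + z > -1/2).
Check whether ((4*g < -7 ∨ b ≠ 3*g + 5) → 3*pos + z > 4) ∧ ((¬(4*g < -3 ∨ b ≠ 3*g + 5)) → (3/2)*pos + z > -1/2) implies it.
Countermodel: at the initial state b = 2, g = -1, pos = -1, z = 1, the precondition holds but the weakest precondition fails.
Answer: invalid


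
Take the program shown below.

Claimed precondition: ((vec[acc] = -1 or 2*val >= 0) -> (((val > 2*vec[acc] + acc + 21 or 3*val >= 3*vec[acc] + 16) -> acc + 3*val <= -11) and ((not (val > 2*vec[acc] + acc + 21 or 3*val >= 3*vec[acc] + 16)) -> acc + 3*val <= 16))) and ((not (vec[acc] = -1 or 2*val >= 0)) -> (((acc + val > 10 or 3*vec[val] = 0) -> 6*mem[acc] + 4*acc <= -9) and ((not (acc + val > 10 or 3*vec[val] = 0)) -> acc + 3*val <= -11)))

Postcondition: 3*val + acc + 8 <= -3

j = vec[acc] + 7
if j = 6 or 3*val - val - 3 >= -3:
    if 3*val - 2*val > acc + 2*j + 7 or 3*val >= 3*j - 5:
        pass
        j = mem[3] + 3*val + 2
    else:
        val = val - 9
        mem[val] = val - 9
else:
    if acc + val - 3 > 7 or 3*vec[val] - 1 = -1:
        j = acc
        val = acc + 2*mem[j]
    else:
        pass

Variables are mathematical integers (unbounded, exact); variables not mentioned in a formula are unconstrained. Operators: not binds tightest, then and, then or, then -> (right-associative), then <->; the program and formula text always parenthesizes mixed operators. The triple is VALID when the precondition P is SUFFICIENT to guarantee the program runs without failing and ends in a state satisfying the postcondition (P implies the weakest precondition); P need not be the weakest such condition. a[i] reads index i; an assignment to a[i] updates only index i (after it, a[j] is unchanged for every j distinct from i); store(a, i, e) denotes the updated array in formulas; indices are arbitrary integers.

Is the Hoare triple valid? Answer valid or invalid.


Working backward. After the program, the postcondition 3*val + acc + 8 <= -3 must hold; in canonical form it is acc + 3*val <= -11.
Then branch requires ((val > acc + 2*j + 7 or 3*val >= 3*j - 5) -> acc + 3*val <= -11) and ((not (val > acc + 2*j + 7 or 3*val >= 3*j - 5)) -> acc + 3*val <= 16); else branch requires ((acc + val > 10 or 3*vec[val] = 0) -> 6*mem[acc] + 4*acc <= -11) and ((not (acc + val > 10 or 3*vec[val] = 0)) -> acc + 3*val <= -11).
Before the if: ((j = 6 or 2*val >= 0) -> (((val > acc + 2*j + 7 or 3*val >= 3*j - 5) -> acc + 3*val <= -11) and ((not (val > acc + 2*j + 7 or 3*val >= 3*j - 5)) -> acc + 3*val <= 16))) and ((not (j = 6 or 2*val >= 0)) -> (((acc + val > 10 or 3*vec[val] = 0) -> 6*mem[acc] + 4*acc <= -11) and ((not (acc + val > 10 or 3*vec[val] = 0)) -> acc + 3*val <= -11)))
Before j := vec[acc] + 7: ((vec[acc] = -1 or 2*val >= 0) -> (((val > 2*vec[acc] + acc + 21 or 3*val >= 3*vec[acc] + 16) -> acc + 3*val <= -11) and ((not (val > 2*vec[acc] + acc + 21 or 3*val >= 3*vec[acc] + 16)) -> acc + 3*val <= 16))) and ((not (vec[acc] = -1 or 2*val >= 0)) -> (((acc + val > 10 or 3*vec[val] = 0) -> 6*mem[acc] + 4*acc <= -11) and ((not (acc + val > 10 or 3*vec[val] = 0)) -> acc + 3*val <= -11)))
The weakest precondition is ((vec[acc] = -1 or 2*val >= 0) -> (((val > 2*vec[acc] + acc + 21 or 3*val >= 3*vec[acc] + 16) -> acc + 3*val <= -11) and ((not (val > 2*vec[acc] + acc + 21 or 3*val >= 3*vec[acc] + 16)) -> acc + 3*val <= 16))) and ((not (vec[acc] = -1 or 2*val >= 0)) -> (((acc + val > 10 or 3*vec[val] = 0) -> 6*mem[acc] + 4*acc <= -11) and ((not (acc + val > 10 or 3*vec[val] = 0)) -> acc + 3*val <= -11))).
Check whether ((vec[acc] = -1 or 2*val >= 0) -> (((val > 2*vec[acc] + acc + 21 or 3*val >= 3*vec[acc] + 16) -> acc + 3*val <= -11) and ((not (val > 2*vec[acc] + acc + 21 or 3*val >= 3*vec[acc] + 16)) -> acc + 3*val <= 16))) and ((not (vec[acc] = -1 or 2*val >= 0)) -> (((acc + val > 10 or 3*vec[val] = 0) -> 6*mem[acc] + 4*acc <= -9) and ((not (acc + val > 10 or 3*vec[val] = 0)) -> acc + 3*val <= -11))) implies it.
Countermodel: at the initial state acc = 14, mem = {[-3] = -11, [14] = -11, elsewhere -11}, val = -3, vec = {[-3] = 7, [14] = 7, elsewhere 7}, the precondition holds but the weakest precondition fails.
Answer: invalid
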